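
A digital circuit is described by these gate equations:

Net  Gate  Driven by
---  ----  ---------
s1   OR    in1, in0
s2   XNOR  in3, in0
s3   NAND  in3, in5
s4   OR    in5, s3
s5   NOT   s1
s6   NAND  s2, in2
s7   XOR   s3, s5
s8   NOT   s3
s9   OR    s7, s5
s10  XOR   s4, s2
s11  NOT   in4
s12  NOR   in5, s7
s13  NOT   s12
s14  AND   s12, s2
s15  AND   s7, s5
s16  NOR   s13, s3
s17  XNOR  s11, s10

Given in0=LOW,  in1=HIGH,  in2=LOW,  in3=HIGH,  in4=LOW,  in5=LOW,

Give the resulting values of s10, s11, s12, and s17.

s10 = HIGH, s11 = HIGH, s12 = LOW, s17 = HIGH

s1 = in1 OR in0 = HIGH OR LOW = HIGH
s2 = in3 XNOR in0 = HIGH XNOR LOW = LOW
s3 = in3 NAND in5 = HIGH NAND LOW = HIGH
s4 = in5 OR s3 = LOW OR HIGH = HIGH
s5 = NOT s1 = NOT HIGH = LOW
s7 = s3 XOR s5 = HIGH XOR LOW = HIGH
s10 = s4 XOR s2 = HIGH XOR LOW = HIGH
s11 = NOT in4 = NOT LOW = HIGH
s12 = in5 NOR s7 = LOW NOR HIGH = LOW
s17 = s11 XNOR s10 = HIGH XNOR HIGH = HIGH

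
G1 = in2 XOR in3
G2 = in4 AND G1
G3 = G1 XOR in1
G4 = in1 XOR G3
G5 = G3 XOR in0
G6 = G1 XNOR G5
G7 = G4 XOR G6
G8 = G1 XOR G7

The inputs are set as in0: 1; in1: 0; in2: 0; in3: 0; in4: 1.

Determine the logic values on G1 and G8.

G1 = 0, G8 = 0

G1 = in2 XOR in3 = 0 XOR 0 = 0
G3 = G1 XOR in1 = 0 XOR 0 = 0
G4 = in1 XOR G3 = 0 XOR 0 = 0
G5 = G3 XOR in0 = 0 XOR 1 = 1
G6 = G1 XNOR G5 = 0 XNOR 1 = 0
G7 = G4 XOR G6 = 0 XOR 0 = 0
G8 = G1 XOR G7 = 0 XOR 0 = 0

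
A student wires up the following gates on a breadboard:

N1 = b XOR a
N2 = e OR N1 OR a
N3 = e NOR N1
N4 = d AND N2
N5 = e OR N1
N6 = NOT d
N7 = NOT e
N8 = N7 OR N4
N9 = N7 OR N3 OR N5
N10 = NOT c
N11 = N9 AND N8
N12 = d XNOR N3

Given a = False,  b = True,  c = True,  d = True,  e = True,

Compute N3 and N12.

N1 = b XOR a = True XOR False = True
N3 = e NOR N1 = True NOR True = False
N12 = d XNOR N3 = True XNOR False = False

N3 = False  N12 = False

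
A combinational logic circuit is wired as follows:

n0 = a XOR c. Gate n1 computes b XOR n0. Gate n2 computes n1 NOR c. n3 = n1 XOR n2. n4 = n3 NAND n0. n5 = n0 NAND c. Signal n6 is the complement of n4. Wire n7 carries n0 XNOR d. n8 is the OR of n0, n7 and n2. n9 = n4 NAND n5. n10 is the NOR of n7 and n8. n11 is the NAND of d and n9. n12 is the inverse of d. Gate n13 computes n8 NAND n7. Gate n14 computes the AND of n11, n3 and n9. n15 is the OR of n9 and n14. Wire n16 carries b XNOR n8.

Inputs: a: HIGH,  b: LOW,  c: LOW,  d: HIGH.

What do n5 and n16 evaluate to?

n5 = HIGH  n16 = LOW

n0 = a XOR c = HIGH XOR LOW = HIGH
n1 = b XOR n0 = LOW XOR HIGH = HIGH
n2 = n1 NOR c = HIGH NOR LOW = LOW
n5 = n0 NAND c = HIGH NAND LOW = HIGH
n7 = n0 XNOR d = HIGH XNOR HIGH = HIGH
n8 = n0 OR n7 OR n2 = HIGH OR HIGH OR LOW = HIGH
n16 = b XNOR n8 = LOW XNOR HIGH = LOW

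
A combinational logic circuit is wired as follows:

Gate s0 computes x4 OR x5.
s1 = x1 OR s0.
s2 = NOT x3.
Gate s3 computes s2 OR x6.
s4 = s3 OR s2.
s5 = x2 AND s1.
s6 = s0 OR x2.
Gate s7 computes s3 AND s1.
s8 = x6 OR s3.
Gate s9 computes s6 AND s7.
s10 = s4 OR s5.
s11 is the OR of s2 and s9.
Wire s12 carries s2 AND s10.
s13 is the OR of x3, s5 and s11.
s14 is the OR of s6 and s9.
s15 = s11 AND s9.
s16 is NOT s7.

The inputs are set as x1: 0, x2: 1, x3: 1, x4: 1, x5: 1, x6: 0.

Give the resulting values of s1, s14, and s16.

s0 = x4 OR x5 = 1 OR 1 = 1
s1 = x1 OR s0 = 0 OR 1 = 1
s2 = NOT x3 = NOT 1 = 0
s3 = s2 OR x6 = 0 OR 0 = 0
s6 = s0 OR x2 = 1 OR 1 = 1
s7 = s3 AND s1 = 0 AND 1 = 0
s9 = s6 AND s7 = 1 AND 0 = 0
s14 = s6 OR s9 = 1 OR 0 = 1
s16 = NOT s7 = NOT 0 = 1

s1 = 1, s14 = 1, s16 = 1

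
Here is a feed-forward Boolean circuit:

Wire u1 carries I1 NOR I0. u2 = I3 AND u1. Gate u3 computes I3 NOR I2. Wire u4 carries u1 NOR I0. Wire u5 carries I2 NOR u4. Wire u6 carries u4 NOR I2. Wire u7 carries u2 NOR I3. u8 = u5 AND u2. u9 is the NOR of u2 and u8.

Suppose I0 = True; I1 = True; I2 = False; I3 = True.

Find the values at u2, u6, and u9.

u2 = False, u6 = True, u9 = True

u1 = I1 NOR I0 = True NOR True = False
u2 = I3 AND u1 = True AND False = False
u4 = u1 NOR I0 = False NOR True = False
u5 = I2 NOR u4 = False NOR False = True
u6 = u4 NOR I2 = False NOR False = True
u8 = u5 AND u2 = True AND False = False
u9 = u2 NOR u8 = False NOR False = True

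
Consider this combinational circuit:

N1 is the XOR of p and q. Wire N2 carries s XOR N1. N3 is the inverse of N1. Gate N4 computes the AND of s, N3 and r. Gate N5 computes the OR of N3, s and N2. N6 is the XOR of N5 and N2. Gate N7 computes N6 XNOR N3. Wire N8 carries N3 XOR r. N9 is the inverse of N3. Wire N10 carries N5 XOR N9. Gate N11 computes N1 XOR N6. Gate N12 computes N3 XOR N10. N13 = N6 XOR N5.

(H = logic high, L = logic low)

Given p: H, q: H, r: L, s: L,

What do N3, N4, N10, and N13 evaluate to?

N3 = H  N4 = L  N10 = H  N13 = L

N1 = p XOR q = H XOR H = L
N2 = s XOR N1 = L XOR L = L
N3 = NOT N1 = NOT L = H
N4 = s AND N3 AND r = L AND H AND L = L
N5 = N3 OR s OR N2 = H OR L OR L = H
N6 = N5 XOR N2 = H XOR L = H
N9 = NOT N3 = NOT H = L
N10 = N5 XOR N9 = H XOR L = H
N13 = N6 XOR N5 = H XOR H = L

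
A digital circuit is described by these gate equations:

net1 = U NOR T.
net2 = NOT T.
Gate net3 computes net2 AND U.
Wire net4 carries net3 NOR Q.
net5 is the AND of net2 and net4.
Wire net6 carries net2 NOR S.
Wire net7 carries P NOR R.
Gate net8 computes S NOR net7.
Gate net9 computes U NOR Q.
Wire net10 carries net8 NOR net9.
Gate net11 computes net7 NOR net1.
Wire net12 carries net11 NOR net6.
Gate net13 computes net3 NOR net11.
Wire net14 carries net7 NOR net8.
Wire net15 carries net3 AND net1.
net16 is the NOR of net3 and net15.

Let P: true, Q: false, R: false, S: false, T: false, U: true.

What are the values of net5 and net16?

net5 = false; net16 = false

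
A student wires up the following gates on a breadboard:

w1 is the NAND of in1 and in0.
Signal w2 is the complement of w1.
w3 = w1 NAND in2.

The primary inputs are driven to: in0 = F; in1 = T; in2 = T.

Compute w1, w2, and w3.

w1 = T; w2 = F; w3 = F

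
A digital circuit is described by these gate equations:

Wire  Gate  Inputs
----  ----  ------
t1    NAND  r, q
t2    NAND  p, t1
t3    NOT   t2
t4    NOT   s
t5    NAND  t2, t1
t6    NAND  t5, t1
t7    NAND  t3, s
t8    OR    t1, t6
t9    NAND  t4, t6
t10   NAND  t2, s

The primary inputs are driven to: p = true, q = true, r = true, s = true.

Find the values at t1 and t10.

t1 = false, t10 = false

t1 = r NAND q = true NAND true = false
t2 = p NAND t1 = true NAND false = true
t10 = t2 NAND s = true NAND true = false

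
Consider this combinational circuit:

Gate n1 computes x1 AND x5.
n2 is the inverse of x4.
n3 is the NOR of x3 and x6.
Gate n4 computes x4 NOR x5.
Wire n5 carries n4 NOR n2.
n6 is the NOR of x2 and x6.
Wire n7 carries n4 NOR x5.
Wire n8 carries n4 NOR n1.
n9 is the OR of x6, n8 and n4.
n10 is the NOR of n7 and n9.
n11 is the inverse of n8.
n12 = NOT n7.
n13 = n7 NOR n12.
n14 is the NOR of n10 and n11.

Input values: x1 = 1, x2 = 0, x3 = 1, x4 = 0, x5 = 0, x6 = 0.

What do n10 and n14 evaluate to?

n1 = x1 AND x5 = 1 AND 0 = 0
n4 = x4 NOR x5 = 0 NOR 0 = 1
n7 = n4 NOR x5 = 1 NOR 0 = 0
n8 = n4 NOR n1 = 1 NOR 0 = 0
n9 = x6 OR n8 OR n4 = 0 OR 0 OR 1 = 1
n10 = n7 NOR n9 = 0 NOR 1 = 0
n11 = NOT n8 = NOT 0 = 1
n14 = n10 NOR n11 = 0 NOR 1 = 0

n10 = 0; n14 = 0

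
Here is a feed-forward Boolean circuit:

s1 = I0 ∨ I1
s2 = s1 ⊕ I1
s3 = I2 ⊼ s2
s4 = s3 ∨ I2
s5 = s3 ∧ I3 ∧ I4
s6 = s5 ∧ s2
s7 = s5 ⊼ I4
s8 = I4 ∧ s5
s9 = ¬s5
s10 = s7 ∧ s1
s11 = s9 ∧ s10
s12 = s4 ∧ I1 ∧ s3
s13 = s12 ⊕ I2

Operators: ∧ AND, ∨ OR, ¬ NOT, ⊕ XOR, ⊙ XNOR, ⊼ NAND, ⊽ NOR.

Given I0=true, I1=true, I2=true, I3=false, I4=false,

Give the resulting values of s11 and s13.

s1 = I0 OR I1 = true OR true = true
s2 = s1 XOR I1 = true XOR true = false
s3 = I2 NAND s2 = true NAND false = true
s4 = s3 OR I2 = true OR true = true
s5 = s3 AND I3 AND I4 = true AND false AND false = false
s7 = s5 NAND I4 = false NAND false = true
s9 = NOT s5 = NOT false = true
s10 = s7 AND s1 = true AND true = true
s11 = s9 AND s10 = true AND true = true
s12 = s4 AND I1 AND s3 = true AND true AND true = true
s13 = s12 XOR I2 = true XOR true = false

s11 = true; s13 = false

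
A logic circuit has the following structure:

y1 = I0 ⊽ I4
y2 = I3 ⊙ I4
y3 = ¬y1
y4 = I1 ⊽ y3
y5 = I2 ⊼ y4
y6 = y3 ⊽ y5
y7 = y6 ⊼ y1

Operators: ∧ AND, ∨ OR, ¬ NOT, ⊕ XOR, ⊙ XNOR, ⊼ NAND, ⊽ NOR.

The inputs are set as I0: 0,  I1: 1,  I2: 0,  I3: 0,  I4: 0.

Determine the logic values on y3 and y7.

y1 = I0 NOR I4 = 0 NOR 0 = 1
y3 = NOT y1 = NOT 1 = 0
y4 = I1 NOR y3 = 1 NOR 0 = 0
y5 = I2 NAND y4 = 0 NAND 0 = 1
y6 = y3 NOR y5 = 0 NOR 1 = 0
y7 = y6 NAND y1 = 0 NAND 1 = 1

y3 = 0; y7 = 1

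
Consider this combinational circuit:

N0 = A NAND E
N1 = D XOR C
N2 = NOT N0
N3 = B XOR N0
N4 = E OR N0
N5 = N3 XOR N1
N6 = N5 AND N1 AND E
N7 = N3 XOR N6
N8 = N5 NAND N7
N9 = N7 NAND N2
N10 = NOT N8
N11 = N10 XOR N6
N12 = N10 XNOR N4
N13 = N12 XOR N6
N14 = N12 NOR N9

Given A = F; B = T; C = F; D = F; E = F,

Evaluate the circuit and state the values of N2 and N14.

N2 = F; N14 = F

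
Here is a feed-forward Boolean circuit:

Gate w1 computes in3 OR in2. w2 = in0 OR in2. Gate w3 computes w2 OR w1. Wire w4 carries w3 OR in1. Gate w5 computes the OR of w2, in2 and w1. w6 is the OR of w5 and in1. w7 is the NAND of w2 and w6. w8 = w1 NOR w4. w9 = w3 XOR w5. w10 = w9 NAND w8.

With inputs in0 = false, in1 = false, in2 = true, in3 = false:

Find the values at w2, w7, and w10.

w1 = in3 OR in2 = false OR true = true
w2 = in0 OR in2 = false OR true = true
w3 = w2 OR w1 = true OR true = true
w4 = w3 OR in1 = true OR false = true
w5 = w2 OR in2 OR w1 = true OR true OR true = true
w6 = w5 OR in1 = true OR false = true
w7 = w2 NAND w6 = true NAND true = false
w8 = w1 NOR w4 = true NOR true = false
w9 = w3 XOR w5 = true XOR true = false
w10 = w9 NAND w8 = false NAND false = true

w2 = true, w7 = false, w10 = true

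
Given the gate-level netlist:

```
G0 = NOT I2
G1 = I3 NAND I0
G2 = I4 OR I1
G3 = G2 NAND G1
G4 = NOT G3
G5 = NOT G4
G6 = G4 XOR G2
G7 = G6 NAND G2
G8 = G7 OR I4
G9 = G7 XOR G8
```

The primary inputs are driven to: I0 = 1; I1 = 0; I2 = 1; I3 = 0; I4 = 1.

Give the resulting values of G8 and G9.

G8 = 1, G9 = 0

G1 = I3 NAND I0 = 0 NAND 1 = 1
G2 = I4 OR I1 = 1 OR 0 = 1
G3 = G2 NAND G1 = 1 NAND 1 = 0
G4 = NOT G3 = NOT 0 = 1
G6 = G4 XOR G2 = 1 XOR 1 = 0
G7 = G6 NAND G2 = 0 NAND 1 = 1
G8 = G7 OR I4 = 1 OR 1 = 1
G9 = G7 XOR G8 = 1 XOR 1 = 0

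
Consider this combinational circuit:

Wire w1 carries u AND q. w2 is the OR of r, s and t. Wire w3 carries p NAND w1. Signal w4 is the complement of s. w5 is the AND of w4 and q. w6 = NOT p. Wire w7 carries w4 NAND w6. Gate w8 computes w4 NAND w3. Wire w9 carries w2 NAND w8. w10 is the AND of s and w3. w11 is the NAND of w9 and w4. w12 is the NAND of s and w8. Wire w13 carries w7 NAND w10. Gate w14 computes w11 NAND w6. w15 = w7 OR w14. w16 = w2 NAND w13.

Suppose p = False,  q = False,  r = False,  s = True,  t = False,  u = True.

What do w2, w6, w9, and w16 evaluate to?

w2 = True  w6 = True  w9 = False  w16 = True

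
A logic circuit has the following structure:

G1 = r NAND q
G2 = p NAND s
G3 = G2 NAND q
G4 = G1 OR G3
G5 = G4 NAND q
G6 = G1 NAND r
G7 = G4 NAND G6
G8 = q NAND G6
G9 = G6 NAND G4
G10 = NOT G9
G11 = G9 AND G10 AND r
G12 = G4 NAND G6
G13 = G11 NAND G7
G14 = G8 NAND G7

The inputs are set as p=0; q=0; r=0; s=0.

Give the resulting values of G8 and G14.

G8 = 1  G14 = 1

G1 = r NAND q = 0 NAND 0 = 1
G2 = p NAND s = 0 NAND 0 = 1
G3 = G2 NAND q = 1 NAND 0 = 1
G4 = G1 OR G3 = 1 OR 1 = 1
G6 = G1 NAND r = 1 NAND 0 = 1
G7 = G4 NAND G6 = 1 NAND 1 = 0
G8 = q NAND G6 = 0 NAND 1 = 1
G14 = G8 NAND G7 = 1 NAND 0 = 1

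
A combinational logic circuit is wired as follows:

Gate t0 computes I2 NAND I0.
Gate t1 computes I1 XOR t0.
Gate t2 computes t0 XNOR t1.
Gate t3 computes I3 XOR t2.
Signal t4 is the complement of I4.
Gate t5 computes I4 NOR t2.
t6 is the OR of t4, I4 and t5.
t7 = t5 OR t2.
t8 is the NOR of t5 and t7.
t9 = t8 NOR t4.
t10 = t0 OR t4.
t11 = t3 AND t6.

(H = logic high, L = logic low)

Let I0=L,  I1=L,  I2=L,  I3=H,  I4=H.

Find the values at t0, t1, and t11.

t0 = H; t1 = H; t11 = L

t0 = I2 NAND I0 = L NAND L = H
t1 = I1 XOR t0 = L XOR H = H
t2 = t0 XNOR t1 = H XNOR H = H
t3 = I3 XOR t2 = H XOR H = L
t4 = NOT I4 = NOT H = L
t5 = I4 NOR t2 = H NOR H = L
t6 = t4 OR I4 OR t5 = L OR H OR L = H
t11 = t3 AND t6 = L AND H = L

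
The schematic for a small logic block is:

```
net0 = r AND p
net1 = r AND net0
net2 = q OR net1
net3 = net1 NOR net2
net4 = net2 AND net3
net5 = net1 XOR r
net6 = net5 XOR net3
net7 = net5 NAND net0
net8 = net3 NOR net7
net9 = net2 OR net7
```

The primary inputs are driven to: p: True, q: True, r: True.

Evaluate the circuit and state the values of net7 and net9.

net7 = True, net9 = True

net0 = r AND p = True AND True = True
net1 = r AND net0 = True AND True = True
net2 = q OR net1 = True OR True = True
net5 = net1 XOR r = True XOR True = False
net7 = net5 NAND net0 = False NAND True = True
net9 = net2 OR net7 = True OR True = True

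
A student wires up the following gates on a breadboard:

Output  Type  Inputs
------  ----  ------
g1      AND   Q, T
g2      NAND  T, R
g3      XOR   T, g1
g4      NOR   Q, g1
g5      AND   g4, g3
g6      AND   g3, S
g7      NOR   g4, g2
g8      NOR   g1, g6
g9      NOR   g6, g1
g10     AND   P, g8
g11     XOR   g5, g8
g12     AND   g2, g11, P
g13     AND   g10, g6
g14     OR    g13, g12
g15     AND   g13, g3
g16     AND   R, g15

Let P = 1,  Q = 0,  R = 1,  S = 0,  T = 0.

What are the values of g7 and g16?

g1 = Q AND T = 0 AND 0 = 0
g2 = T NAND R = 0 NAND 1 = 1
g3 = T XOR g1 = 0 XOR 0 = 0
g4 = Q NOR g1 = 0 NOR 0 = 1
g6 = g3 AND S = 0 AND 0 = 0
g7 = g4 NOR g2 = 1 NOR 1 = 0
g8 = g1 NOR g6 = 0 NOR 0 = 1
g10 = P AND g8 = 1 AND 1 = 1
g13 = g10 AND g6 = 1 AND 0 = 0
g15 = g13 AND g3 = 0 AND 0 = 0
g16 = R AND g15 = 1 AND 0 = 0

g7 = 0, g16 = 0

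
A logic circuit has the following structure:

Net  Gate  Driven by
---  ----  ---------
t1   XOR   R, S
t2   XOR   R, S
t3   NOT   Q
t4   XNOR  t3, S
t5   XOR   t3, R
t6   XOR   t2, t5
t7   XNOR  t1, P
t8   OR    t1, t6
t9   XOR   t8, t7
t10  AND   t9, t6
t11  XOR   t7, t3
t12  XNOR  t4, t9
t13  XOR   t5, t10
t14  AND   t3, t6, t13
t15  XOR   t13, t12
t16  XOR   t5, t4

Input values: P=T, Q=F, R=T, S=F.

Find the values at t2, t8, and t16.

t2 = T, t8 = T, t16 = F

t1 = R XOR S = T XOR F = T
t2 = R XOR S = T XOR F = T
t3 = NOT Q = NOT F = T
t4 = t3 XNOR S = T XNOR F = F
t5 = t3 XOR R = T XOR T = F
t6 = t2 XOR t5 = T XOR F = T
t8 = t1 OR t6 = T OR T = T
t16 = t5 XOR t4 = F XOR F = F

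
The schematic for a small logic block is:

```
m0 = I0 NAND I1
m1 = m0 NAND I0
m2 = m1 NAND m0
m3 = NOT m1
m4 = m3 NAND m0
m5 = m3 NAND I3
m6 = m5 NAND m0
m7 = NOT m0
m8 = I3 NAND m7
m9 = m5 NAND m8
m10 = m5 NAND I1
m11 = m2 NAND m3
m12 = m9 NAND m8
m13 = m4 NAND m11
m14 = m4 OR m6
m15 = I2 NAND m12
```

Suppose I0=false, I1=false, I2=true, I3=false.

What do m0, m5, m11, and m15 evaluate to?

m0 = true; m5 = true; m11 = true; m15 = false

m0 = I0 NAND I1 = false NAND false = true
m1 = m0 NAND I0 = true NAND false = true
m2 = m1 NAND m0 = true NAND true = false
m3 = NOT m1 = NOT true = false
m5 = m3 NAND I3 = false NAND false = true
m7 = NOT m0 = NOT true = false
m8 = I3 NAND m7 = false NAND false = true
m9 = m5 NAND m8 = true NAND true = false
m11 = m2 NAND m3 = false NAND false = true
m12 = m9 NAND m8 = false NAND true = true
m15 = I2 NAND m12 = true NAND true = false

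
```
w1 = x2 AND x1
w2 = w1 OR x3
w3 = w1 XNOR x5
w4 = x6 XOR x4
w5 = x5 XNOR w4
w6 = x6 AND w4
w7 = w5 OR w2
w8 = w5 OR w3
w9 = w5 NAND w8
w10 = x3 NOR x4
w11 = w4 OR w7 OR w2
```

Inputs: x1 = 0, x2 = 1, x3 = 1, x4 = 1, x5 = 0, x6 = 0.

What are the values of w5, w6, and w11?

w1 = x2 AND x1 = 1 AND 0 = 0
w2 = w1 OR x3 = 0 OR 1 = 1
w4 = x6 XOR x4 = 0 XOR 1 = 1
w5 = x5 XNOR w4 = 0 XNOR 1 = 0
w6 = x6 AND w4 = 0 AND 1 = 0
w7 = w5 OR w2 = 0 OR 1 = 1
w11 = w4 OR w7 OR w2 = 1 OR 1 OR 1 = 1

w5 = 0, w6 = 0, w11 = 1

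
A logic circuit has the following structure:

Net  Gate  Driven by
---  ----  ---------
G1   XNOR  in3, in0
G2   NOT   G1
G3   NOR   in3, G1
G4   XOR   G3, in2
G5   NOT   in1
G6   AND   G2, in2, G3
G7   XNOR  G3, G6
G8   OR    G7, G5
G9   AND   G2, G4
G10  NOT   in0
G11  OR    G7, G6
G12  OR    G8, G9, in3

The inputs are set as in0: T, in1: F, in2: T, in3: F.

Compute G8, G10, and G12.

G8 = T  G10 = F  G12 = T

G1 = in3 XNOR in0 = F XNOR T = F
G2 = NOT G1 = NOT F = T
G3 = in3 NOR G1 = F NOR F = T
G4 = G3 XOR in2 = T XOR T = F
G5 = NOT in1 = NOT F = T
G6 = G2 AND in2 AND G3 = T AND T AND T = T
G7 = G3 XNOR G6 = T XNOR T = T
G8 = G7 OR G5 = T OR T = T
G9 = G2 AND G4 = T AND F = F
G10 = NOT in0 = NOT T = F
G12 = G8 OR G9 OR in3 = T OR F OR F = T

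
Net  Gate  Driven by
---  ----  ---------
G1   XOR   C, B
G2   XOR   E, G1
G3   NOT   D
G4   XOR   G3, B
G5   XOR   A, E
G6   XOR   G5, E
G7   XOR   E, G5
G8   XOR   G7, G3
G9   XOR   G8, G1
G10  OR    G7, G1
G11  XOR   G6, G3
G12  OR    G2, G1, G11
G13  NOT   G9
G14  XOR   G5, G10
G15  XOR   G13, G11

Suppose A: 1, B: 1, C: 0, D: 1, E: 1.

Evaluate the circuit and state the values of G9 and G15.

G1 = C XOR B = 0 XOR 1 = 1
G3 = NOT D = NOT 1 = 0
G5 = A XOR E = 1 XOR 1 = 0
G6 = G5 XOR E = 0 XOR 1 = 1
G7 = E XOR G5 = 1 XOR 0 = 1
G8 = G7 XOR G3 = 1 XOR 0 = 1
G9 = G8 XOR G1 = 1 XOR 1 = 0
G11 = G6 XOR G3 = 1 XOR 0 = 1
G13 = NOT G9 = NOT 0 = 1
G15 = G13 XOR G11 = 1 XOR 1 = 0

G9 = 0, G15 = 0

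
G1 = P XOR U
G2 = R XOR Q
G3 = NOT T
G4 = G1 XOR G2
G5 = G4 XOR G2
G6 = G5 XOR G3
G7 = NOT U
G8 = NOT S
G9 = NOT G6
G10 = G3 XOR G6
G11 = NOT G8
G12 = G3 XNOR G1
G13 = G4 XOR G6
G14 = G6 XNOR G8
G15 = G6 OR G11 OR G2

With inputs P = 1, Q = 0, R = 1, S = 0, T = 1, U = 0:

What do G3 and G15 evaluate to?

G3 = 0  G15 = 1

G1 = P XOR U = 1 XOR 0 = 1
G2 = R XOR Q = 1 XOR 0 = 1
G3 = NOT T = NOT 1 = 0
G4 = G1 XOR G2 = 1 XOR 1 = 0
G5 = G4 XOR G2 = 0 XOR 1 = 1
G6 = G5 XOR G3 = 1 XOR 0 = 1
G8 = NOT S = NOT 0 = 1
G11 = NOT G8 = NOT 1 = 0
G15 = G6 OR G11 OR G2 = 1 OR 0 OR 1 = 1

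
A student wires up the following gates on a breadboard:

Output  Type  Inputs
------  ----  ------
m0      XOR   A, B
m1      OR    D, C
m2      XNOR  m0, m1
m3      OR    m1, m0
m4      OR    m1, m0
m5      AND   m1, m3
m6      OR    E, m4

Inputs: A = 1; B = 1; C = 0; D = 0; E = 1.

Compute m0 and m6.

m0 = 0  m6 = 1

m0 = A XOR B = 1 XOR 1 = 0
m1 = D OR C = 0 OR 0 = 0
m4 = m1 OR m0 = 0 OR 0 = 0
m6 = E OR m4 = 1 OR 0 = 1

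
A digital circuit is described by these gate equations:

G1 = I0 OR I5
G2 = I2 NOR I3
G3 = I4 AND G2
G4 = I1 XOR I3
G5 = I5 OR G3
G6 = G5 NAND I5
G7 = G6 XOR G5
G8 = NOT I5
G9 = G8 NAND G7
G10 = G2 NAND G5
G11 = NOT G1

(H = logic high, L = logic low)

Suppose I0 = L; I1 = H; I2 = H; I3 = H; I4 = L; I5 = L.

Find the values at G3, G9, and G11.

G1 = I0 OR I5 = L OR L = L
G2 = I2 NOR I3 = H NOR H = L
G3 = I4 AND G2 = L AND L = L
G5 = I5 OR G3 = L OR L = L
G6 = G5 NAND I5 = L NAND L = H
G7 = G6 XOR G5 = H XOR L = H
G8 = NOT I5 = NOT L = H
G9 = G8 NAND G7 = H NAND H = L
G11 = NOT G1 = NOT L = H

G3 = L  G9 = L  G11 = H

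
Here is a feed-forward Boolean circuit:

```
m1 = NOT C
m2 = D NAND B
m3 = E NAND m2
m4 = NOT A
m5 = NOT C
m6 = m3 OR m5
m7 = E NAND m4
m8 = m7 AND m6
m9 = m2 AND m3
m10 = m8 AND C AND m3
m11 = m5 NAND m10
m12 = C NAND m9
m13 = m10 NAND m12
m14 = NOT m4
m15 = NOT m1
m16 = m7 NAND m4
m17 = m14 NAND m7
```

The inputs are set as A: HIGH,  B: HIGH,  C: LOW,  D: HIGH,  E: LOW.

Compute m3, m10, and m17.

m3 = HIGH, m10 = LOW, m17 = LOW

m2 = D NAND B = HIGH NAND HIGH = LOW
m3 = E NAND m2 = LOW NAND LOW = HIGH
m4 = NOT A = NOT HIGH = LOW
m5 = NOT C = NOT LOW = HIGH
m6 = m3 OR m5 = HIGH OR HIGH = HIGH
m7 = E NAND m4 = LOW NAND LOW = HIGH
m8 = m7 AND m6 = HIGH AND HIGH = HIGH
m10 = m8 AND C AND m3 = HIGH AND LOW AND HIGH = LOW
m14 = NOT m4 = NOT LOW = HIGH
m17 = m14 NAND m7 = HIGH NAND HIGH = LOW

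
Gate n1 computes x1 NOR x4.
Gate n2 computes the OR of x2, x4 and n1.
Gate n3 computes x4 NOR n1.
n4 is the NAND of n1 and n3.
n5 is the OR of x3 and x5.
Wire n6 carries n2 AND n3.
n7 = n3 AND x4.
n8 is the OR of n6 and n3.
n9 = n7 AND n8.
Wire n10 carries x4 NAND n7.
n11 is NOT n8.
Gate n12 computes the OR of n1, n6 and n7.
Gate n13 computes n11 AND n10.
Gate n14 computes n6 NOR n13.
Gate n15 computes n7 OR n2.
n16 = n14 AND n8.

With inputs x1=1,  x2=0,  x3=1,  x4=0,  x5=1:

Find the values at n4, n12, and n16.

n4 = 1; n12 = 0; n16 = 1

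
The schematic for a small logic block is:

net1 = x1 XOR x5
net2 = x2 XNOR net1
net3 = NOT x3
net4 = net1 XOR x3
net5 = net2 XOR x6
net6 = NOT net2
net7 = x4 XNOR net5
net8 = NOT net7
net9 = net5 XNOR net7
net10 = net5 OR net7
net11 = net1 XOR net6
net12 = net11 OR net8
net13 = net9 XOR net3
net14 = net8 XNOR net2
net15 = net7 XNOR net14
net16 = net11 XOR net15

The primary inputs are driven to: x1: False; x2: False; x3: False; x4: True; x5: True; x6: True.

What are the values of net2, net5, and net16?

net1 = x1 XOR x5 = False XOR True = True
net2 = x2 XNOR net1 = False XNOR True = False
net5 = net2 XOR x6 = False XOR True = True
net6 = NOT net2 = NOT False = True
net7 = x4 XNOR net5 = True XNOR True = True
net8 = NOT net7 = NOT True = False
net11 = net1 XOR net6 = True XOR True = False
net14 = net8 XNOR net2 = False XNOR False = True
net15 = net7 XNOR net14 = True XNOR True = True
net16 = net11 XOR net15 = False XOR True = True

net2 = False, net5 = True, net16 = True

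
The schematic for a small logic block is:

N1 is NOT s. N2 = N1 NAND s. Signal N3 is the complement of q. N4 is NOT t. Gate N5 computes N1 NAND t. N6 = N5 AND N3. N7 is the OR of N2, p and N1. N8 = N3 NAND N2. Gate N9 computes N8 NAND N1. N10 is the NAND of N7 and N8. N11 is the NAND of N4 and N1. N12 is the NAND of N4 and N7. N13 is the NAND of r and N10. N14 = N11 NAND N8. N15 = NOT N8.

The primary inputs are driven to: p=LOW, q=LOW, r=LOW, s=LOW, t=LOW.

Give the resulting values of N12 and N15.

N12 = LOW, N15 = HIGH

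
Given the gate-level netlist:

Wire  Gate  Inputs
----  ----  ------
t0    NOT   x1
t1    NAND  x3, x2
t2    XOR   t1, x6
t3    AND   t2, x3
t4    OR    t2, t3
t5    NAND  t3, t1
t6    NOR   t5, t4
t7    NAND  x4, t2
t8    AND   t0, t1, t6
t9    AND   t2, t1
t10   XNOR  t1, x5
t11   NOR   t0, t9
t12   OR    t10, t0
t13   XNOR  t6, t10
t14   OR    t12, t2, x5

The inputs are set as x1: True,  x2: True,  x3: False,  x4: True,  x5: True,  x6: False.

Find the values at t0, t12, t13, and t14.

t0 = NOT x1 = NOT True = False
t1 = x3 NAND x2 = False NAND True = True
t2 = t1 XOR x6 = True XOR False = True
t3 = t2 AND x3 = True AND False = False
t4 = t2 OR t3 = True OR False = True
t5 = t3 NAND t1 = False NAND True = True
t6 = t5 NOR t4 = True NOR True = False
t10 = t1 XNOR x5 = True XNOR True = True
t12 = t10 OR t0 = True OR False = True
t13 = t6 XNOR t10 = False XNOR True = False
t14 = t12 OR t2 OR x5 = True OR True OR True = True

t0 = False  t12 = True  t13 = False  t14 = True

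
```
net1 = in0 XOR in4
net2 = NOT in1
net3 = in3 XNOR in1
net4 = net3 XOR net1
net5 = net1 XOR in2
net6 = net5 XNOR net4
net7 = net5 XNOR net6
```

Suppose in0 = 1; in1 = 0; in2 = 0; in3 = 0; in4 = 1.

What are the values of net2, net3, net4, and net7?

net1 = in0 XOR in4 = 1 XOR 1 = 0
net2 = NOT in1 = NOT 0 = 1
net3 = in3 XNOR in1 = 0 XNOR 0 = 1
net4 = net3 XOR net1 = 1 XOR 0 = 1
net5 = net1 XOR in2 = 0 XOR 0 = 0
net6 = net5 XNOR net4 = 0 XNOR 1 = 0
net7 = net5 XNOR net6 = 0 XNOR 0 = 1

net2 = 1; net3 = 1; net4 = 1; net7 = 1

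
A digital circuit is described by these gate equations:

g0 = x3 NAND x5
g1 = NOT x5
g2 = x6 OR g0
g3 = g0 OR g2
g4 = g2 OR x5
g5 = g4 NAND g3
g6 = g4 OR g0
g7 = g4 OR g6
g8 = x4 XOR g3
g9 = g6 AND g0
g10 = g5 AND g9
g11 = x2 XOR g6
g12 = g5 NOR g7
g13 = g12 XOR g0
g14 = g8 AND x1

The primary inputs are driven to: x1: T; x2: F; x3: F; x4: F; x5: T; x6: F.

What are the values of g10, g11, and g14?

g10 = F, g11 = T, g14 = T

g0 = x3 NAND x5 = F NAND T = T
g2 = x6 OR g0 = F OR T = T
g3 = g0 OR g2 = T OR T = T
g4 = g2 OR x5 = T OR T = T
g5 = g4 NAND g3 = T NAND T = F
g6 = g4 OR g0 = T OR T = T
g8 = x4 XOR g3 = F XOR T = T
g9 = g6 AND g0 = T AND T = T
g10 = g5 AND g9 = F AND T = F
g11 = x2 XOR g6 = F XOR T = T
g14 = g8 AND x1 = T AND T = T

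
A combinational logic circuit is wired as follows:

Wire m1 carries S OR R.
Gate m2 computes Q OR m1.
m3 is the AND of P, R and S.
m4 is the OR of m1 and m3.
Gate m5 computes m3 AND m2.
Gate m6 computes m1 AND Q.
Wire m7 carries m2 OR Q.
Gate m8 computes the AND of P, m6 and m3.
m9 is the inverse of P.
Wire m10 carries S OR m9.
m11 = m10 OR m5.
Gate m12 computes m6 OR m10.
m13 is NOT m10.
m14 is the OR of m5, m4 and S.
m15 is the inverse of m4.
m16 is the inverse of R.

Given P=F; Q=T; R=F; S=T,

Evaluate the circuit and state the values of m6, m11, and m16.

m6 = T  m11 = T  m16 = T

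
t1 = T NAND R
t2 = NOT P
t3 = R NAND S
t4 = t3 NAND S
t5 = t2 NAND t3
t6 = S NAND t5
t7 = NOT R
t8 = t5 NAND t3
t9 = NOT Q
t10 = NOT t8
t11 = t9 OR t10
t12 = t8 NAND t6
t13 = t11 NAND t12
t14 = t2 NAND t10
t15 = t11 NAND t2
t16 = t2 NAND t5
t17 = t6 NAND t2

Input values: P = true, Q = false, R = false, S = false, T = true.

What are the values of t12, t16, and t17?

t12 = true; t16 = true; t17 = true

t2 = NOT P = NOT true = false
t3 = R NAND S = false NAND false = true
t5 = t2 NAND t3 = false NAND true = true
t6 = S NAND t5 = false NAND true = true
t8 = t5 NAND t3 = true NAND true = false
t12 = t8 NAND t6 = false NAND true = true
t16 = t2 NAND t5 = false NAND true = true
t17 = t6 NAND t2 = true NAND false = true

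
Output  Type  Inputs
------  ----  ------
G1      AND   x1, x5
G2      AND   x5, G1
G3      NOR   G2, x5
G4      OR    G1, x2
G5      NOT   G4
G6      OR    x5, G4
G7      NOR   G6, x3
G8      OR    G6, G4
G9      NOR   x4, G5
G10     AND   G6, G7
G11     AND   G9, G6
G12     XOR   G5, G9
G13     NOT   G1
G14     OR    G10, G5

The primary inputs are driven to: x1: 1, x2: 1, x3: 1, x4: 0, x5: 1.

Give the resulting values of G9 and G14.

G1 = x1 AND x5 = 1 AND 1 = 1
G4 = G1 OR x2 = 1 OR 1 = 1
G5 = NOT G4 = NOT 1 = 0
G6 = x5 OR G4 = 1 OR 1 = 1
G7 = G6 NOR x3 = 1 NOR 1 = 0
G9 = x4 NOR G5 = 0 NOR 0 = 1
G10 = G6 AND G7 = 1 AND 0 = 0
G14 = G10 OR G5 = 0 OR 0 = 0

G9 = 1, G14 = 0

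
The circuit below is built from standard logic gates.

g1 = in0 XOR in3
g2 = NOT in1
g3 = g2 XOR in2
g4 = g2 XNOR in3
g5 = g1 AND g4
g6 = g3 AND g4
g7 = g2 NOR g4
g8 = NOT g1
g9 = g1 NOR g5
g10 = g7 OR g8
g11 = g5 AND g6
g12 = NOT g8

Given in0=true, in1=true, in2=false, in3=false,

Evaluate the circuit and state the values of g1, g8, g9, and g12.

g1 = true, g8 = false, g9 = false, g12 = true

g1 = in0 XOR in3 = true XOR false = true
g2 = NOT in1 = NOT true = false
g4 = g2 XNOR in3 = false XNOR false = true
g5 = g1 AND g4 = true AND true = true
g8 = NOT g1 = NOT true = false
g9 = g1 NOR g5 = true NOR true = false
g12 = NOT g8 = NOT false = true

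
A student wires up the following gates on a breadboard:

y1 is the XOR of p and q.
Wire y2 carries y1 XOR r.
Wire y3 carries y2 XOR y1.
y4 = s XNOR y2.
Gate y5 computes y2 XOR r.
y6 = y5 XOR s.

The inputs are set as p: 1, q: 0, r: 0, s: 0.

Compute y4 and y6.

y4 = 0, y6 = 1

y1 = p XOR q = 1 XOR 0 = 1
y2 = y1 XOR r = 1 XOR 0 = 1
y4 = s XNOR y2 = 0 XNOR 1 = 0
y5 = y2 XOR r = 1 XOR 0 = 1
y6 = y5 XOR s = 1 XOR 0 = 1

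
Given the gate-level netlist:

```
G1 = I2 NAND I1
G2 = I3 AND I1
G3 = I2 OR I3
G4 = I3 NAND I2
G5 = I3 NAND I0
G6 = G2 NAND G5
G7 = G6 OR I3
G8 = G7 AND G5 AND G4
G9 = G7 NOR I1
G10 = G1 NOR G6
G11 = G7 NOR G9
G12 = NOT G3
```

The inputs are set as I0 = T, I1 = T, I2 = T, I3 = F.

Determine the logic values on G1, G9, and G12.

G1 = F, G9 = F, G12 = F

G1 = I2 NAND I1 = T NAND T = F
G2 = I3 AND I1 = F AND T = F
G3 = I2 OR I3 = T OR F = T
G5 = I3 NAND I0 = F NAND T = T
G6 = G2 NAND G5 = F NAND T = T
G7 = G6 OR I3 = T OR F = T
G9 = G7 NOR I1 = T NOR T = F
G12 = NOT G3 = NOT T = F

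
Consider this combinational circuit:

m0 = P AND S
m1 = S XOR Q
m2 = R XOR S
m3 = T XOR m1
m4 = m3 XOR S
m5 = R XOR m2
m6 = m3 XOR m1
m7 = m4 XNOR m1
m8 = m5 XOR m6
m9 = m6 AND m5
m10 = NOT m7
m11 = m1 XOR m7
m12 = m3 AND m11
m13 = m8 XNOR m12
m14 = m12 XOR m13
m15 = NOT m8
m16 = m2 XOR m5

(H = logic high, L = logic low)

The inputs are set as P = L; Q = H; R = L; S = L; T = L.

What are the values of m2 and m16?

m2 = L, m16 = L

m2 = R XOR S = L XOR L = L
m5 = R XOR m2 = L XOR L = L
m16 = m2 XOR m5 = L XOR L = L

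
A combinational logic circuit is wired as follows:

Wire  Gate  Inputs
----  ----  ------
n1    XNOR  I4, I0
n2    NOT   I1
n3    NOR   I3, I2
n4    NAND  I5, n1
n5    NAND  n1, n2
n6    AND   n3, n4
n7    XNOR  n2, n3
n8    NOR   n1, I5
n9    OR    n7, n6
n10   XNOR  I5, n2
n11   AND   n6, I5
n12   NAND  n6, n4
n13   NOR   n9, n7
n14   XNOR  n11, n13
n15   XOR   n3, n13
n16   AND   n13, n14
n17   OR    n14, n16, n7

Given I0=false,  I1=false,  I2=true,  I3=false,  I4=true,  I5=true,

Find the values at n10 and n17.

n10 = true, n17 = false

n1 = I4 XNOR I0 = true XNOR false = false
n2 = NOT I1 = NOT false = true
n3 = I3 NOR I2 = false NOR true = false
n4 = I5 NAND n1 = true NAND false = true
n6 = n3 AND n4 = false AND true = false
n7 = n2 XNOR n3 = true XNOR false = false
n9 = n7 OR n6 = false OR false = false
n10 = I5 XNOR n2 = true XNOR true = true
n11 = n6 AND I5 = false AND true = false
n13 = n9 NOR n7 = false NOR false = true
n14 = n11 XNOR n13 = false XNOR true = false
n16 = n13 AND n14 = true AND false = false
n17 = n14 OR n16 OR n7 = false OR false OR false = false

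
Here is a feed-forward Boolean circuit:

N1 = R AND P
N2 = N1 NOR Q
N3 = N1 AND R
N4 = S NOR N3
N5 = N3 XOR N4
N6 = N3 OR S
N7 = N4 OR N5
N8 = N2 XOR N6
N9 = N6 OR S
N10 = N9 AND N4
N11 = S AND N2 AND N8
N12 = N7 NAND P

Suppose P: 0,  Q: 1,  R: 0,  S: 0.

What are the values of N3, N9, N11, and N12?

N3 = 0, N9 = 0, N11 = 0, N12 = 1

N1 = R AND P = 0 AND 0 = 0
N2 = N1 NOR Q = 0 NOR 1 = 0
N3 = N1 AND R = 0 AND 0 = 0
N4 = S NOR N3 = 0 NOR 0 = 1
N5 = N3 XOR N4 = 0 XOR 1 = 1
N6 = N3 OR S = 0 OR 0 = 0
N7 = N4 OR N5 = 1 OR 1 = 1
N8 = N2 XOR N6 = 0 XOR 0 = 0
N9 = N6 OR S = 0 OR 0 = 0
N11 = S AND N2 AND N8 = 0 AND 0 AND 0 = 0
N12 = N7 NAND P = 1 NAND 0 = 1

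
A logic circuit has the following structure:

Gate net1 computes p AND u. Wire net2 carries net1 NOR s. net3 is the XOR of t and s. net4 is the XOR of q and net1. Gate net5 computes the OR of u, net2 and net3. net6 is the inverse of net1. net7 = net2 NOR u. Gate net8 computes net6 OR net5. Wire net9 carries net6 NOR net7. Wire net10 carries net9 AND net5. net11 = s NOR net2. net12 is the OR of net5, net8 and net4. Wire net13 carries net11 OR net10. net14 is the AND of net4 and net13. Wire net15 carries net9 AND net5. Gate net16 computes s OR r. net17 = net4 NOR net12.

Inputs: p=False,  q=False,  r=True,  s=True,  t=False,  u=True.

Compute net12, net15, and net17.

net12 = True, net15 = False, net17 = False

net1 = p AND u = False AND True = False
net2 = net1 NOR s = False NOR True = False
net3 = t XOR s = False XOR True = True
net4 = q XOR net1 = False XOR False = False
net5 = u OR net2 OR net3 = True OR False OR True = True
net6 = NOT net1 = NOT False = True
net7 = net2 NOR u = False NOR True = False
net8 = net6 OR net5 = True OR True = True
net9 = net6 NOR net7 = True NOR False = False
net12 = net5 OR net8 OR net4 = True OR True OR False = True
net15 = net9 AND net5 = False AND True = False
net17 = net4 NOR net12 = False NOR True = False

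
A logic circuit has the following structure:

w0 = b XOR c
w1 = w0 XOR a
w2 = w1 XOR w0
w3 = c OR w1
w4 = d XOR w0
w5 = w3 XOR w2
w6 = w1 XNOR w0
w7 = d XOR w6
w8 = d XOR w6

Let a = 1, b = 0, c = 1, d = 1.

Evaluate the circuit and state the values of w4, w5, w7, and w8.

w4 = 0  w5 = 0  w7 = 1  w8 = 1

w0 = b XOR c = 0 XOR 1 = 1
w1 = w0 XOR a = 1 XOR 1 = 0
w2 = w1 XOR w0 = 0 XOR 1 = 1
w3 = c OR w1 = 1 OR 0 = 1
w4 = d XOR w0 = 1 XOR 1 = 0
w5 = w3 XOR w2 = 1 XOR 1 = 0
w6 = w1 XNOR w0 = 0 XNOR 1 = 0
w7 = d XOR w6 = 1 XOR 0 = 1
w8 = d XOR w6 = 1 XOR 0 = 1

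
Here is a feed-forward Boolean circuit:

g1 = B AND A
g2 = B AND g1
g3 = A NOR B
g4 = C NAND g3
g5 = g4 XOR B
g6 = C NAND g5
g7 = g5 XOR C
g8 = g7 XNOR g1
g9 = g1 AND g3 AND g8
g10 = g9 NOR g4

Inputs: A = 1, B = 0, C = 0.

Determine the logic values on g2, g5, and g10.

g1 = B AND A = 0 AND 1 = 0
g2 = B AND g1 = 0 AND 0 = 0
g3 = A NOR B = 1 NOR 0 = 0
g4 = C NAND g3 = 0 NAND 0 = 1
g5 = g4 XOR B = 1 XOR 0 = 1
g7 = g5 XOR C = 1 XOR 0 = 1
g8 = g7 XNOR g1 = 1 XNOR 0 = 0
g9 = g1 AND g3 AND g8 = 0 AND 0 AND 0 = 0
g10 = g9 NOR g4 = 0 NOR 1 = 0

g2 = 0, g5 = 1, g10 = 0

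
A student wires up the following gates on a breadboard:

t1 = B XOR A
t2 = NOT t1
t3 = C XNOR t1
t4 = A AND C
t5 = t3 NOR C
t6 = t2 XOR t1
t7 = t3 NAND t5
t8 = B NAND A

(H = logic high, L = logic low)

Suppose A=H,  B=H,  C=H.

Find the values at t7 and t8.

t1 = B XOR A = H XOR H = L
t3 = C XNOR t1 = H XNOR L = L
t5 = t3 NOR C = L NOR H = L
t7 = t3 NAND t5 = L NAND L = H
t8 = B NAND A = H NAND H = L

t7 = H, t8 = L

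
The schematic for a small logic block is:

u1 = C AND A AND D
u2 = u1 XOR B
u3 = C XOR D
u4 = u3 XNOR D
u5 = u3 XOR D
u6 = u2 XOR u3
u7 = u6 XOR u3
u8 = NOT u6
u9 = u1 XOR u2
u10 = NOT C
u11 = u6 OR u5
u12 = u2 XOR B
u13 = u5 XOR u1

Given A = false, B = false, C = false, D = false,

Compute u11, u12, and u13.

u1 = C AND A AND D = false AND false AND false = false
u2 = u1 XOR B = false XOR false = false
u3 = C XOR D = false XOR false = false
u5 = u3 XOR D = false XOR false = false
u6 = u2 XOR u3 = false XOR false = false
u11 = u6 OR u5 = false OR false = false
u12 = u2 XOR B = false XOR false = false
u13 = u5 XOR u1 = false XOR false = false

u11 = false; u12 = false; u13 = false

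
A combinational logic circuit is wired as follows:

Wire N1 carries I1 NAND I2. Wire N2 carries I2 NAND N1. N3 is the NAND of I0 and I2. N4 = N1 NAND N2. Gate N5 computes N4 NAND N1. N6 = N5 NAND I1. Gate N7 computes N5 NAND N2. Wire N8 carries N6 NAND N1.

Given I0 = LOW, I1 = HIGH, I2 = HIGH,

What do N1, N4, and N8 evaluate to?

N1 = LOW, N4 = HIGH, N8 = HIGH

N1 = I1 NAND I2 = HIGH NAND HIGH = LOW
N2 = I2 NAND N1 = HIGH NAND LOW = HIGH
N4 = N1 NAND N2 = LOW NAND HIGH = HIGH
N5 = N4 NAND N1 = HIGH NAND LOW = HIGH
N6 = N5 NAND I1 = HIGH NAND HIGH = LOW
N8 = N6 NAND N1 = LOW NAND LOW = HIGH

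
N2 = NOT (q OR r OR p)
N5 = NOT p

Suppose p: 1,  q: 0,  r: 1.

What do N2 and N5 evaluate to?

N2 = 0, N5 = 0

N2 = NOT (0 OR 1 OR 1) = 0
N5 = NOT 1 = 0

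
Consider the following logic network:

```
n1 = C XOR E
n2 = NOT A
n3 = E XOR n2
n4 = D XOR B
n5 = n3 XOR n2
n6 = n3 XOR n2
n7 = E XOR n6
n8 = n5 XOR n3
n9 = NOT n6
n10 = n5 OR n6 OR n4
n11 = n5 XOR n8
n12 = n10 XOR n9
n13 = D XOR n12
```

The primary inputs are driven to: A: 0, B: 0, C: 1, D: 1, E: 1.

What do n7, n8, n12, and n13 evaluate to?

n2 = NOT A = NOT 0 = 1
n3 = E XOR n2 = 1 XOR 1 = 0
n4 = D XOR B = 1 XOR 0 = 1
n5 = n3 XOR n2 = 0 XOR 1 = 1
n6 = n3 XOR n2 = 0 XOR 1 = 1
n7 = E XOR n6 = 1 XOR 1 = 0
n8 = n5 XOR n3 = 1 XOR 0 = 1
n9 = NOT n6 = NOT 1 = 0
n10 = n5 OR n6 OR n4 = 1 OR 1 OR 1 = 1
n12 = n10 XOR n9 = 1 XOR 0 = 1
n13 = D XOR n12 = 1 XOR 1 = 0

n7 = 0  n8 = 1  n12 = 1  n13 = 0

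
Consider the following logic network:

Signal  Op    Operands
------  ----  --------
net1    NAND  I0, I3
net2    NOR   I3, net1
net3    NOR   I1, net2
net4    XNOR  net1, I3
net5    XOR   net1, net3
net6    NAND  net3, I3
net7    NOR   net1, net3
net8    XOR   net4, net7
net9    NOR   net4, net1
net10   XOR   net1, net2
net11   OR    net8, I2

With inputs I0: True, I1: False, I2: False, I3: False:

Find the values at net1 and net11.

net1 = True  net11 = False

net1 = I0 NAND I3 = True NAND False = True
net2 = I3 NOR net1 = False NOR True = False
net3 = I1 NOR net2 = False NOR False = True
net4 = net1 XNOR I3 = True XNOR False = False
net7 = net1 NOR net3 = True NOR True = False
net8 = net4 XOR net7 = False XOR False = False
net11 = net8 OR I2 = False OR False = False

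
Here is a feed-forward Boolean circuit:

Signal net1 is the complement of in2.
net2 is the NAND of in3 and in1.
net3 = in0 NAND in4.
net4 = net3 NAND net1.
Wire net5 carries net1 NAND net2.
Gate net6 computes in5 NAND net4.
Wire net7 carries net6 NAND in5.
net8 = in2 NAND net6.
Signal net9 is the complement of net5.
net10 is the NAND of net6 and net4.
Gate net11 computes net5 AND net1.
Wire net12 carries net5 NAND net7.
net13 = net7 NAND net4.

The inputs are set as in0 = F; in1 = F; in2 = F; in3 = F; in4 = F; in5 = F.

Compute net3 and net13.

net1 = NOT in2 = NOT F = T
net3 = in0 NAND in4 = F NAND F = T
net4 = net3 NAND net1 = T NAND T = F
net6 = in5 NAND net4 = F NAND F = T
net7 = net6 NAND in5 = T NAND F = T
net13 = net7 NAND net4 = T NAND F = T

net3 = T  net13 = T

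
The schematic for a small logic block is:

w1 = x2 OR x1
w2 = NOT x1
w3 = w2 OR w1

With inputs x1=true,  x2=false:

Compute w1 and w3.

w1 = true, w3 = true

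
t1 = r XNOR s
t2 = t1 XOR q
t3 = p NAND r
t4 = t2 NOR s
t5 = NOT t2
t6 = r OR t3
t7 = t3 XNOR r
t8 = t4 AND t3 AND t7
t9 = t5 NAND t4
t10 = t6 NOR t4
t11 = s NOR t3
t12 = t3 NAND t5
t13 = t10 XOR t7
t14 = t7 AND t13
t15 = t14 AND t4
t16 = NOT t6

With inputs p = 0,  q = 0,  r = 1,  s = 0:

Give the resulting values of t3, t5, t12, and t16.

t3 = 1, t5 = 1, t12 = 0, t16 = 0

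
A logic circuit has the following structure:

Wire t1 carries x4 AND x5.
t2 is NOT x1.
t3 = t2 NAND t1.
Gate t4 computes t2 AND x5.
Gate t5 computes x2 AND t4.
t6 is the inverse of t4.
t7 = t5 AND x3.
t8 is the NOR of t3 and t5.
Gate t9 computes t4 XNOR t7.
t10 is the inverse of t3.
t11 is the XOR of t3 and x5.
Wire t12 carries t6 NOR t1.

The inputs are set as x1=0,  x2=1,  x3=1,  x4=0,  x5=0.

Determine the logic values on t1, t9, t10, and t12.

t1 = 0; t9 = 1; t10 = 0; t12 = 0

t1 = x4 AND x5 = 0 AND 0 = 0
t2 = NOT x1 = NOT 0 = 1
t3 = t2 NAND t1 = 1 NAND 0 = 1
t4 = t2 AND x5 = 1 AND 0 = 0
t5 = x2 AND t4 = 1 AND 0 = 0
t6 = NOT t4 = NOT 0 = 1
t7 = t5 AND x3 = 0 AND 1 = 0
t9 = t4 XNOR t7 = 0 XNOR 0 = 1
t10 = NOT t3 = NOT 1 = 0
t12 = t6 NOR t1 = 1 NOR 0 = 0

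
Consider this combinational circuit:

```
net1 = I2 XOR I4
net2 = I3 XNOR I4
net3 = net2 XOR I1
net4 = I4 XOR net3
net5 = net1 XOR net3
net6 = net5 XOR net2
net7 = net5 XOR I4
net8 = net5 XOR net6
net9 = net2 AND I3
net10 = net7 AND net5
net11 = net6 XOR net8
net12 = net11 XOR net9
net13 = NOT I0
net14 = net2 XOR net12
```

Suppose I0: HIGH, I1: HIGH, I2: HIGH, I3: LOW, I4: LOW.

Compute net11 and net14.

net11 = HIGH, net14 = LOW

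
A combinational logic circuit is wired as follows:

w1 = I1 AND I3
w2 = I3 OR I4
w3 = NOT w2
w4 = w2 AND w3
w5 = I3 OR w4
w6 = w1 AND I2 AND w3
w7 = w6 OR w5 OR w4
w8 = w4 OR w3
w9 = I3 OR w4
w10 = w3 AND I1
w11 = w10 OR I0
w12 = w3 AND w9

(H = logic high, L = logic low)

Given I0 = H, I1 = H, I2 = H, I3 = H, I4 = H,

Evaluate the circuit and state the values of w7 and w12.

w7 = H, w12 = L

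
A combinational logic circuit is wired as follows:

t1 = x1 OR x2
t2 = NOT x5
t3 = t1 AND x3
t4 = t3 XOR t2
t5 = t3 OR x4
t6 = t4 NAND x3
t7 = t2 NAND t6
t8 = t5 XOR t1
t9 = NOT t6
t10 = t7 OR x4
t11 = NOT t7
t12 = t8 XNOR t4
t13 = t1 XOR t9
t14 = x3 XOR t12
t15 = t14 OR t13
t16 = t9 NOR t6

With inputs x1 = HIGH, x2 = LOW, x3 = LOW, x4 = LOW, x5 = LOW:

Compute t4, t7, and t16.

t4 = HIGH; t7 = LOW; t16 = LOW

t1 = x1 OR x2 = HIGH OR LOW = HIGH
t2 = NOT x5 = NOT LOW = HIGH
t3 = t1 AND x3 = HIGH AND LOW = LOW
t4 = t3 XOR t2 = LOW XOR HIGH = HIGH
t6 = t4 NAND x3 = HIGH NAND LOW = HIGH
t7 = t2 NAND t6 = HIGH NAND HIGH = LOW
t9 = NOT t6 = NOT HIGH = LOW
t16 = t9 NOR t6 = LOW NOR HIGH = LOW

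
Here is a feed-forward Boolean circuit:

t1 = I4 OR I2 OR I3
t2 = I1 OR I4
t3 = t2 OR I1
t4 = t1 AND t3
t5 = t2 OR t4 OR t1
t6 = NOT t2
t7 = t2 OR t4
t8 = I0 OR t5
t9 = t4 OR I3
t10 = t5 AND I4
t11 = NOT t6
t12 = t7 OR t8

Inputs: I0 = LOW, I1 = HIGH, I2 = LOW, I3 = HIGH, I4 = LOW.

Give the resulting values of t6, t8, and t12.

t6 = LOW, t8 = HIGH, t12 = HIGH

t1 = I4 OR I2 OR I3 = LOW OR LOW OR HIGH = HIGH
t2 = I1 OR I4 = HIGH OR LOW = HIGH
t3 = t2 OR I1 = HIGH OR HIGH = HIGH
t4 = t1 AND t3 = HIGH AND HIGH = HIGH
t5 = t2 OR t4 OR t1 = HIGH OR HIGH OR HIGH = HIGH
t6 = NOT t2 = NOT HIGH = LOW
t7 = t2 OR t4 = HIGH OR HIGH = HIGH
t8 = I0 OR t5 = LOW OR HIGH = HIGH
t12 = t7 OR t8 = HIGH OR HIGH = HIGH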